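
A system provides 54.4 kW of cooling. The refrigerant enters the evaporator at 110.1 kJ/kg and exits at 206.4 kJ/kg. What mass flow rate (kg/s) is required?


dh = 206.4 - 110.1 = 96.3 kJ/kg
m_dot = Q / dh = 54.4 / 96.3 = 0.5649 kg/s

0.5649


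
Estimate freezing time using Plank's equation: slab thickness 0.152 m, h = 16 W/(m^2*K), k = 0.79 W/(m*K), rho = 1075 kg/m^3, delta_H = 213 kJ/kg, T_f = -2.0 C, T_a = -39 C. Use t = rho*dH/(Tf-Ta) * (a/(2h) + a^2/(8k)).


dT = -2.0 - (-39) = 37.0 K
term1 = a/(2h) = 0.152/(2*16) = 0.00475
term2 = a^2/(8k) = 0.152^2/(8*0.79) = 0.003655696203
t = rho*dH*1000/dT * (term1 + term2)
t = 1075*213*1000/37.0 * (0.00475 + 0.003655696203)
t = 52019 s

52019


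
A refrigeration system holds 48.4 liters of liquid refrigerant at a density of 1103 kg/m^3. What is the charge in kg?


Charge = V * rho / 1000
Charge = 48.4 * 1103 / 1000
Charge = 53.39 kg

53.39


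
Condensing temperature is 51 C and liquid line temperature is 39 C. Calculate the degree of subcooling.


Subcooling = T_cond - T_liquid
Subcooling = 51 - 39
Subcooling = 12 K

12


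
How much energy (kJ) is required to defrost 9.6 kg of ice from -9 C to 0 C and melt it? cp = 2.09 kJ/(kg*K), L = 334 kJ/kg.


Sensible heat = cp * dT = 2.09 * 9 = 18.81 kJ/kg
Total per kg = 18.81 + 334 = 352.81 kJ/kg
Q = m * total = 9.6 * 352.81
Q = 3387.0 kJ

3387.0


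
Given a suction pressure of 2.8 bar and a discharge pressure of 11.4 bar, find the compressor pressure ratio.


PR = P_high / P_low
PR = 11.4 / 2.8
PR = 4.071

4.071


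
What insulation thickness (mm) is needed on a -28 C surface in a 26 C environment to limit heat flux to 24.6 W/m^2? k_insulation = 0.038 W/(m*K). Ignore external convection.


dT = 26 - (-28) = 54 K
thickness = k * dT / q_max * 1000
thickness = 0.038 * 54 / 24.6 * 1000
thickness = 83.4 mm

83.4


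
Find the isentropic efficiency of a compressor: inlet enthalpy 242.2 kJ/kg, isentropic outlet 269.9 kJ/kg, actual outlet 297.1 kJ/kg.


dh_ideal = 269.9 - 242.2 = 27.7 kJ/kg
dh_actual = 297.1 - 242.2 = 54.9 kJ/kg
eta_s = dh_ideal / dh_actual = 27.7 / 54.9
eta_s = 0.5046

0.5046


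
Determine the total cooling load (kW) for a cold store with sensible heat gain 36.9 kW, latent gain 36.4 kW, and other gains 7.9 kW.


Q_total = Q_s + Q_l + Q_misc
Q_total = 36.9 + 36.4 + 7.9
Q_total = 81.2 kW

81.2


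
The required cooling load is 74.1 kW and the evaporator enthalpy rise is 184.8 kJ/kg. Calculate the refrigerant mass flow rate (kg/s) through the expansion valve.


m_dot = Q / dh
m_dot = 74.1 / 184.8
m_dot = 0.401 kg/s

0.401


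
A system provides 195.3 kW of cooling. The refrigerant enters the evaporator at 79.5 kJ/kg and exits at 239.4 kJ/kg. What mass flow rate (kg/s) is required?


dh = 239.4 - 79.5 = 159.9 kJ/kg
m_dot = Q / dh = 195.3 / 159.9 = 1.2214 kg/s

1.2214


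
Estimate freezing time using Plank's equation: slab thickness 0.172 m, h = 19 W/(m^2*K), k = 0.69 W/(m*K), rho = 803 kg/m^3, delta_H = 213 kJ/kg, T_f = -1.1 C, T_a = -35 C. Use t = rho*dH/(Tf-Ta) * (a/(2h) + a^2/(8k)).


dT = -1.1 - (-35) = 33.9 K
term1 = a/(2h) = 0.172/(2*19) = 0.004526315789
term2 = a^2/(8k) = 0.172^2/(8*0.69) = 0.00535942029
t = rho*dH*1000/dT * (term1 + term2)
t = 803*213*1000/33.9 * (0.004526315789 + 0.00535942029)
t = 49877 s

49877


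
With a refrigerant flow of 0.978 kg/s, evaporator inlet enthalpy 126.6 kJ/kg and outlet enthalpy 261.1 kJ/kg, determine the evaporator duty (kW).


dh = 261.1 - 126.6 = 134.5 kJ/kg
Q_evap = m_dot * dh = 0.978 * 134.5
Q_evap = 131.54 kW

131.54


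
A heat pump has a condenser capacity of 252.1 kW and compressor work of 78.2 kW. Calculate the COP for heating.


COP_hp = Q_cond / W
COP_hp = 252.1 / 78.2
COP_hp = 3.224

3.224


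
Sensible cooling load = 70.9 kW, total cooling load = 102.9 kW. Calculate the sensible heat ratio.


SHR = Q_sensible / Q_total
SHR = 70.9 / 102.9
SHR = 0.689

0.689


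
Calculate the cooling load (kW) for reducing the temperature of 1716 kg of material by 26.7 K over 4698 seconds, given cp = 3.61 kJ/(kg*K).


Q = m * cp * dT / t
Q = 1716 * 3.61 * 26.7 / 4698
Q = 35.206 kW

35.206


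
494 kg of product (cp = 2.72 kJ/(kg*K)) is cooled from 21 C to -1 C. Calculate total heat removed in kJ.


dT = 21 - (-1) = 22 K
Q = m * cp * dT = 494 * 2.72 * 22
Q = 29561 kJ

29561


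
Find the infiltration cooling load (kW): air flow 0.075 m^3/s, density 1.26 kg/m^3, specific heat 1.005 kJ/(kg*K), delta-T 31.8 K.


Q = V_dot * rho * cp * dT
Q = 0.075 * 1.26 * 1.005 * 31.8
Q = 3.02 kW

3.02


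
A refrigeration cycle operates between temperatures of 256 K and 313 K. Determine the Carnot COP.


dT = 313 - 256 = 57 K
COP_carnot = T_cold / dT = 256 / 57
COP_carnot = 4.491

4.491


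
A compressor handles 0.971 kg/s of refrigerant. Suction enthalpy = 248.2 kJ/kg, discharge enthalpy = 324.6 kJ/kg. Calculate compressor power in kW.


dh = 324.6 - 248.2 = 76.4 kJ/kg
W = m_dot * dh = 0.971 * 76.4 = 74.18 kW

74.18


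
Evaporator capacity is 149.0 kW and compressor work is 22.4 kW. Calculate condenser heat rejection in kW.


Q_cond = Q_evap + W
Q_cond = 149.0 + 22.4
Q_cond = 171.4 kW

171.4


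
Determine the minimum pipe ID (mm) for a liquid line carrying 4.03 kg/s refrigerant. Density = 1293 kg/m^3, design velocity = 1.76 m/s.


A = m_dot / (rho * v) = 4.03 / (1293 * 1.76) = 0.001770899248 m^2
d = sqrt(4*A/pi) * 1000
d = 47.5 mm

47.5


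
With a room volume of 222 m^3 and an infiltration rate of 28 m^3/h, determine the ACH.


ACH = flow / volume
ACH = 28 / 222
ACH = 0.126

0.126


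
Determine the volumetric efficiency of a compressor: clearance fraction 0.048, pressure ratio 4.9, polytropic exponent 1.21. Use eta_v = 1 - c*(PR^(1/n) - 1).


PR^(1/n) = 4.9^(1/1.21) = 3.71886132
eta_v = 1 - 0.048 * (3.71886132 - 1)
eta_v = 0.8695

0.8695


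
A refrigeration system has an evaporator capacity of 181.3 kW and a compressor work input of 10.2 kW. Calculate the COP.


COP = Q_evap / W
COP = 181.3 / 10.2
COP = 17.775

17.775


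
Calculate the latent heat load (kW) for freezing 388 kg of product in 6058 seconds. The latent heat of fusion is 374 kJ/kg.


Q_lat = m * h_fg / t
Q_lat = 388 * 374 / 6058
Q_lat = 23.95 kW

23.95


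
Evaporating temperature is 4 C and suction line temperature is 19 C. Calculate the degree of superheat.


Superheat = T_suction - T_evap
Superheat = 19 - (4)
Superheat = 15 K

15


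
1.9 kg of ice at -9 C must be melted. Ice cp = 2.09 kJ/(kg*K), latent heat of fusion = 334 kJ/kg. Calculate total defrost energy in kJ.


Sensible heat = cp * dT = 2.09 * 9 = 18.81 kJ/kg
Total per kg = 18.81 + 334 = 352.81 kJ/kg
Q = m * total = 1.9 * 352.81
Q = 670.3 kJ

670.3


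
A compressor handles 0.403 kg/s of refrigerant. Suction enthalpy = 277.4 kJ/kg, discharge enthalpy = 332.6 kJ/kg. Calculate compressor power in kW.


dh = 332.6 - 277.4 = 55.2 kJ/kg
W = m_dot * dh = 0.403 * 55.2 = 22.25 kW

22.25


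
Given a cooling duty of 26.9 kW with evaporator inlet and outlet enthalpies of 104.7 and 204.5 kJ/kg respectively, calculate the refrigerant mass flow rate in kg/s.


dh = 204.5 - 104.7 = 99.8 kJ/kg
m_dot = Q / dh = 26.9 / 99.8 = 0.2695 kg/s

0.2695


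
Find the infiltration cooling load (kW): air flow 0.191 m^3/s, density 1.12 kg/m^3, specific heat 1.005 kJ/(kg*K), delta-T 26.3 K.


Q = V_dot * rho * cp * dT
Q = 0.191 * 1.12 * 1.005 * 26.3
Q = 5.654 kW

5.654


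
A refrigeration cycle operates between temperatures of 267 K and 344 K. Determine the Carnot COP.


dT = 344 - 267 = 77 K
COP_carnot = T_cold / dT = 267 / 77
COP_carnot = 3.468

3.468


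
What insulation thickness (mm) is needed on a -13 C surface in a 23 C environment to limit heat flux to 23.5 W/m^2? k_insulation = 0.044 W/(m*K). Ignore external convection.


dT = 23 - (-13) = 36 K
thickness = k * dT / q_max * 1000
thickness = 0.044 * 36 / 23.5 * 1000
thickness = 67.4 mm

67.4


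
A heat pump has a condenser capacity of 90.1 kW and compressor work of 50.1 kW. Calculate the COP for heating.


COP_hp = Q_cond / W
COP_hp = 90.1 / 50.1
COP_hp = 1.798

1.798


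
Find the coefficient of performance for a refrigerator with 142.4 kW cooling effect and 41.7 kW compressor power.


COP = Q_evap / W
COP = 142.4 / 41.7
COP = 3.415

3.415


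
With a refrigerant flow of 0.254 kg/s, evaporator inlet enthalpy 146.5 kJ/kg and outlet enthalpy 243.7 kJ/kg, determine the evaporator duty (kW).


dh = 243.7 - 146.5 = 97.2 kJ/kg
Q_evap = m_dot * dh = 0.254 * 97.2
Q_evap = 24.69 kW

24.69


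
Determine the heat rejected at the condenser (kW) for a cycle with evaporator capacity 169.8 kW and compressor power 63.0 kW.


Q_cond = Q_evap + W
Q_cond = 169.8 + 63.0
Q_cond = 232.8 kW

232.8


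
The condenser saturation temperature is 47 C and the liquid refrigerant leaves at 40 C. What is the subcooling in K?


Subcooling = T_cond - T_liquid
Subcooling = 47 - 40
Subcooling = 7 K

7


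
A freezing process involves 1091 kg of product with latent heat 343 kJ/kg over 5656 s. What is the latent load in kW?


Q_lat = m * h_fg / t
Q_lat = 1091 * 343 / 5656
Q_lat = 66.16 kW

66.16


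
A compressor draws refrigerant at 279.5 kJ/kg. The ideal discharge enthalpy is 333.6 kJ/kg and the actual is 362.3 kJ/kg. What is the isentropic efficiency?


dh_ideal = 333.6 - 279.5 = 54.1 kJ/kg
dh_actual = 362.3 - 279.5 = 82.8 kJ/kg
eta_s = dh_ideal / dh_actual = 54.1 / 82.8
eta_s = 0.6534

0.6534


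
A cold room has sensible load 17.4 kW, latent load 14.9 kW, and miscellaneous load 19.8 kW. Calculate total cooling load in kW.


Q_total = Q_s + Q_l + Q_misc
Q_total = 17.4 + 14.9 + 19.8
Q_total = 52.1 kW

52.1


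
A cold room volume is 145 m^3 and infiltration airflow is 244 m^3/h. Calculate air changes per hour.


ACH = flow / volume
ACH = 244 / 145
ACH = 1.683

1.683


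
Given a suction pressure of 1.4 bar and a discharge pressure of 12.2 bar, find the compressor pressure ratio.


PR = P_high / P_low
PR = 12.2 / 1.4
PR = 8.714

8.714


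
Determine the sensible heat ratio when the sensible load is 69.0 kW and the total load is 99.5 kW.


SHR = Q_sensible / Q_total
SHR = 69.0 / 99.5
SHR = 0.693

0.693


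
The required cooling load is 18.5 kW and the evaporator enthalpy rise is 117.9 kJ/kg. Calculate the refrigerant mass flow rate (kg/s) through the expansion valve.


m_dot = Q / dh
m_dot = 18.5 / 117.9
m_dot = 0.1569 kg/s

0.1569


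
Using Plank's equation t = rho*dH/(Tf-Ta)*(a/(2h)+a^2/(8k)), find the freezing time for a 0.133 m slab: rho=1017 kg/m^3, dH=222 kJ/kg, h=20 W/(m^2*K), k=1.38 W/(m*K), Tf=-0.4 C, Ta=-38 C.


dT = -0.4 - (-38) = 37.6 K
term1 = a/(2h) = 0.133/(2*20) = 0.003325
term2 = a^2/(8k) = 0.133^2/(8*1.38) = 0.001602264493
t = rho*dH*1000/dT * (term1 + term2)
t = 1017*222*1000/37.6 * (0.003325 + 0.001602264493)
t = 29586 s

29586


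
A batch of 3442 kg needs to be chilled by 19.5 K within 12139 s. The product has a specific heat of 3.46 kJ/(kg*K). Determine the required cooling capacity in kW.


Q = m * cp * dT / t
Q = 3442 * 3.46 * 19.5 / 12139
Q = 19.131 kW

19.131


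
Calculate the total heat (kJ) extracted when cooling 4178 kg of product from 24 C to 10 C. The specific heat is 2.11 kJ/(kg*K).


dT = 24 - (10) = 14 K
Q = m * cp * dT = 4178 * 2.11 * 14
Q = 123418 kJ

123418


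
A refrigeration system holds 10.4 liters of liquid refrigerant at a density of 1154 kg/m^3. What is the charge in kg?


Charge = V * rho / 1000
Charge = 10.4 * 1154 / 1000
Charge = 12.0 kg

12.0


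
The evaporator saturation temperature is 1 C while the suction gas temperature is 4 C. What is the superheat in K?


Superheat = T_suction - T_evap
Superheat = 4 - (1)
Superheat = 3 K

3


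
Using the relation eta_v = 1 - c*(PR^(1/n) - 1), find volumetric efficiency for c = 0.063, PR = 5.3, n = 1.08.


PR^(1/n) = 5.3^(1/1.08) = 4.68409619
eta_v = 1 - 0.063 * (4.68409619 - 1)
eta_v = 0.7679

0.7679


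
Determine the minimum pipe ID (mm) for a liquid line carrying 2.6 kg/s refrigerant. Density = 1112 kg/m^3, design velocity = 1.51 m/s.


A = m_dot / (rho * v) = 2.6 / (1112 * 1.51) = 0.00154843013 m^2
d = sqrt(4*A/pi) * 1000
d = 44.4 mm

44.4


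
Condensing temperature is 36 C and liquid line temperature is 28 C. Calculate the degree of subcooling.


Subcooling = T_cond - T_liquid
Subcooling = 36 - 28
Subcooling = 8 K

8


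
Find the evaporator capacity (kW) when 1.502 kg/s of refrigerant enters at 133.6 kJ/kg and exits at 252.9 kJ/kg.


dh = 252.9 - 133.6 = 119.3 kJ/kg
Q_evap = m_dot * dh = 1.502 * 119.3
Q_evap = 179.19 kW

179.19


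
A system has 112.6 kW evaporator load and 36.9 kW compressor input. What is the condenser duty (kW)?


Q_cond = Q_evap + W
Q_cond = 112.6 + 36.9
Q_cond = 149.5 kW

149.5


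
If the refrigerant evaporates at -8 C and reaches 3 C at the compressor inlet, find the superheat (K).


Superheat = T_suction - T_evap
Superheat = 3 - (-8)
Superheat = 11 K

11


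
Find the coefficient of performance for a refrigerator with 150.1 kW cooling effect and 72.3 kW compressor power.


COP = Q_evap / W
COP = 150.1 / 72.3
COP = 2.076

2.076


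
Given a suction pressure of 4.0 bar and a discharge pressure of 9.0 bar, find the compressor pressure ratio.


PR = P_high / P_low
PR = 9.0 / 4.0
PR = 2.25

2.25


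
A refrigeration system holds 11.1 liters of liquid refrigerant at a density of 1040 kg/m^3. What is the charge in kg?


Charge = V * rho / 1000
Charge = 11.1 * 1040 / 1000
Charge = 11.54 kg

11.54


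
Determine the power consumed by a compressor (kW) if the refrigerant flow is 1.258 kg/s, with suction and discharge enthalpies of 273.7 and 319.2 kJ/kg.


dh = 319.2 - 273.7 = 45.5 kJ/kg
W = m_dot * dh = 1.258 * 45.5 = 57.24 kW

57.24


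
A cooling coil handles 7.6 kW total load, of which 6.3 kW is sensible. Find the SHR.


SHR = Q_sensible / Q_total
SHR = 6.3 / 7.6
SHR = 0.829

0.829


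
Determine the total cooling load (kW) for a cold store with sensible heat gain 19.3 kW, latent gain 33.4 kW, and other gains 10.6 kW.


Q_total = Q_s + Q_l + Q_misc
Q_total = 19.3 + 33.4 + 10.6
Q_total = 63.3 kW

63.3


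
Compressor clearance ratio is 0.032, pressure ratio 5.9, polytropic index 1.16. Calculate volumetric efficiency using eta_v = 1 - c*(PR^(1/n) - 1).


PR^(1/n) = 5.9^(1/1.16) = 4.6187834
eta_v = 1 - 0.032 * (4.6187834 - 1)
eta_v = 0.8842

0.8842


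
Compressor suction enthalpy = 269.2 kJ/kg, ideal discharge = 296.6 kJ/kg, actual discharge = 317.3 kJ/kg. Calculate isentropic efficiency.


dh_ideal = 296.6 - 269.2 = 27.4 kJ/kg
dh_actual = 317.3 - 269.2 = 48.1 kJ/kg
eta_s = dh_ideal / dh_actual = 27.4 / 48.1
eta_s = 0.5696

0.5696


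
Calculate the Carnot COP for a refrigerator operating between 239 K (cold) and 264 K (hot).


dT = 264 - 239 = 25 K
COP_carnot = T_cold / dT = 239 / 25
COP_carnot = 9.56

9.56


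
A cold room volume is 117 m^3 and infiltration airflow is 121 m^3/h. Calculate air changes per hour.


ACH = flow / volume
ACH = 121 / 117
ACH = 1.034

1.034


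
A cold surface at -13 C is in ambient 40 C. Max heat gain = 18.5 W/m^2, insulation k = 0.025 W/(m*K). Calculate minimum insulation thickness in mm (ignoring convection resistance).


dT = 40 - (-13) = 53 K
thickness = k * dT / q_max * 1000
thickness = 0.025 * 53 / 18.5 * 1000
thickness = 71.6 mm

71.6


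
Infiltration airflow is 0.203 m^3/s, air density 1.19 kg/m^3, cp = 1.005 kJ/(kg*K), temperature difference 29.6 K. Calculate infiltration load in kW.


Q = V_dot * rho * cp * dT
Q = 0.203 * 1.19 * 1.005 * 29.6
Q = 7.186 kW

7.186


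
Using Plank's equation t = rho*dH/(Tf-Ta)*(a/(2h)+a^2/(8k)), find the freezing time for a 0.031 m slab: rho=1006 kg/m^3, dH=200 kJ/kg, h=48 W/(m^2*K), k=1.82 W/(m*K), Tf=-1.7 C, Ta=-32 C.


dT = -1.7 - (-32) = 30.3 K
term1 = a/(2h) = 0.031/(2*48) = 0.0003229166667
term2 = a^2/(8k) = 0.031^2/(8*1.82) = 0.00006600274725
t = rho*dH*1000/dT * (term1 + term2)
t = 1006*200*1000/30.3 * (0.0003229166667 + 0.00006600274725)
t = 2583 s

2583


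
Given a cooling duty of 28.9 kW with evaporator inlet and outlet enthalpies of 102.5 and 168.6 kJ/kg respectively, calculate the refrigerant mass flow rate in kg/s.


dh = 168.6 - 102.5 = 66.1 kJ/kg
m_dot = Q / dh = 28.9 / 66.1 = 0.4372 kg/s

0.4372


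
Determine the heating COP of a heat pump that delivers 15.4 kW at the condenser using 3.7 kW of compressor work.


COP_hp = Q_cond / W
COP_hp = 15.4 / 3.7
COP_hp = 4.162

4.162


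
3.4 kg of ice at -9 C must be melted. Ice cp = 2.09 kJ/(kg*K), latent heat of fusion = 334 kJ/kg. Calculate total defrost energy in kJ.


Sensible heat = cp * dT = 2.09 * 9 = 18.81 kJ/kg
Total per kg = 18.81 + 334 = 352.81 kJ/kg
Q = m * total = 3.4 * 352.81
Q = 1199.6 kJ

1199.6


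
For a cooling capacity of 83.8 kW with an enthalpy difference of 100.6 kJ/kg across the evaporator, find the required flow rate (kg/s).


m_dot = Q / dh
m_dot = 83.8 / 100.6
m_dot = 0.833 kg/s

0.833


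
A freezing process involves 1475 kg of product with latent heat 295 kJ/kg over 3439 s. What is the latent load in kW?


Q_lat = m * h_fg / t
Q_lat = 1475 * 295 / 3439
Q_lat = 126.53 kW

126.53


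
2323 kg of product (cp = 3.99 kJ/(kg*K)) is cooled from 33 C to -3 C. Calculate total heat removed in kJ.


dT = 33 - (-3) = 36 K
Q = m * cp * dT = 2323 * 3.99 * 36
Q = 333676 kJ

333676


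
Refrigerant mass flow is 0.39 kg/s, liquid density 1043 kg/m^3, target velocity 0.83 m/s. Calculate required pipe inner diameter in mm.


A = m_dot / (rho * v) = 0.39 / (1043 * 0.83) = 0.0004505076875 m^2
d = sqrt(4*A/pi) * 1000
d = 24.0 mm

24.0


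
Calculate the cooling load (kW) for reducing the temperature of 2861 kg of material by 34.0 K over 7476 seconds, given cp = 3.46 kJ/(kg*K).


Q = m * cp * dT / t
Q = 2861 * 3.46 * 34.0 / 7476
Q = 45.02 kW

45.02


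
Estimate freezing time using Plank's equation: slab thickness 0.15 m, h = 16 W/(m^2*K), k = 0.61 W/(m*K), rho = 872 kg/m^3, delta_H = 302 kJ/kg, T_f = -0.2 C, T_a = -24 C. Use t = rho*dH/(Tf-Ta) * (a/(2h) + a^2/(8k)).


dT = -0.2 - (-24) = 23.8 K
term1 = a/(2h) = 0.15/(2*16) = 0.0046875
term2 = a^2/(8k) = 0.15^2/(8*0.61) = 0.004610655738
t = rho*dH*1000/dT * (term1 + term2)
t = 872*302*1000/23.8 * (0.0046875 + 0.004610655738)
t = 102883 s

102883


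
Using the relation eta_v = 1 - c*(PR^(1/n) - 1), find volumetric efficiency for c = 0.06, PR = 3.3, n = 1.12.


PR^(1/n) = 3.3^(1/1.12) = 2.90374767
eta_v = 1 - 0.06 * (2.90374767 - 1)
eta_v = 0.8858

0.8858


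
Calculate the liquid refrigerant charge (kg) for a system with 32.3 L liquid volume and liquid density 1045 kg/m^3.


Charge = V * rho / 1000
Charge = 32.3 * 1045 / 1000
Charge = 33.75 kg

33.75


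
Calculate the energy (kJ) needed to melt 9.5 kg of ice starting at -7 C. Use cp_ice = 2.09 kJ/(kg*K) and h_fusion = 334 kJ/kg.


Sensible heat = cp * dT = 2.09 * 7 = 14.63 kJ/kg
Total per kg = 14.63 + 334 = 348.63 kJ/kg
Q = m * total = 9.5 * 348.63
Q = 3312.0 kJ

3312.0


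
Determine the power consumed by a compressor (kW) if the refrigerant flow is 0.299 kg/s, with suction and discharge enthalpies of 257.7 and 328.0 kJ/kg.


dh = 328.0 - 257.7 = 70.3 kJ/kg
W = m_dot * dh = 0.299 * 70.3 = 21.02 kW

21.02


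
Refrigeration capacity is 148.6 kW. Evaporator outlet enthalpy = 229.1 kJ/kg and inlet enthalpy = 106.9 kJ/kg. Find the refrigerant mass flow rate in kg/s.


dh = 229.1 - 106.9 = 122.2 kJ/kg
m_dot = Q / dh = 148.6 / 122.2 = 1.216 kg/s

1.216


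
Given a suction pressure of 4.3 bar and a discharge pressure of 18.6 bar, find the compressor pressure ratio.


PR = P_high / P_low
PR = 18.6 / 4.3
PR = 4.326

4.326


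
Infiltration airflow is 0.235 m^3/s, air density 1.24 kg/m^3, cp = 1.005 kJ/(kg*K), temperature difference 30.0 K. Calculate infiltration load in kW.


Q = V_dot * rho * cp * dT
Q = 0.235 * 1.24 * 1.005 * 30.0
Q = 8.786 kW

8.786


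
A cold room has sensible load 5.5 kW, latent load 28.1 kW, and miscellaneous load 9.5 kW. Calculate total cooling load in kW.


Q_total = Q_s + Q_l + Q_misc
Q_total = 5.5 + 28.1 + 9.5
Q_total = 43.1 kW

43.1


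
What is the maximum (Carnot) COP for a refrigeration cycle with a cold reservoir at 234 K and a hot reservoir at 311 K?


dT = 311 - 234 = 77 K
COP_carnot = T_cold / dT = 234 / 77
COP_carnot = 3.039

3.039


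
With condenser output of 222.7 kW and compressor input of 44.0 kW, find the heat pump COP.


COP_hp = Q_cond / W
COP_hp = 222.7 / 44.0
COP_hp = 5.061

5.061


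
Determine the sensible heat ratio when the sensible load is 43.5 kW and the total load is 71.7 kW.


SHR = Q_sensible / Q_total
SHR = 43.5 / 71.7
SHR = 0.607

0.607


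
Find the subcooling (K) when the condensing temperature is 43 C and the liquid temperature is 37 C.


Subcooling = T_cond - T_liquid
Subcooling = 43 - 37
Subcooling = 6 K

6


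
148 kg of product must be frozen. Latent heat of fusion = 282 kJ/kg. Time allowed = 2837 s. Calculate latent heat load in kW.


Q_lat = m * h_fg / t
Q_lat = 148 * 282 / 2837
Q_lat = 14.71 kW

14.71


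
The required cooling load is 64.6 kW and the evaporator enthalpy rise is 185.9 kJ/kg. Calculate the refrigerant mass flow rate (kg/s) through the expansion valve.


m_dot = Q / dh
m_dot = 64.6 / 185.9
m_dot = 0.3475 kg/s

0.3475


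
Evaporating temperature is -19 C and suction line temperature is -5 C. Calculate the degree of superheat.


Superheat = T_suction - T_evap
Superheat = -5 - (-19)
Superheat = 14 K

14


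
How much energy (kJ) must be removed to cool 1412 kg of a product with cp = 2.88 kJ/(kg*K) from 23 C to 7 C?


dT = 23 - (7) = 16 K
Q = m * cp * dT = 1412 * 2.88 * 16
Q = 65065 kJ

65065


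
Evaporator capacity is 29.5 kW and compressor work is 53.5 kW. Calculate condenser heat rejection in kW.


Q_cond = Q_evap + W
Q_cond = 29.5 + 53.5
Q_cond = 83.0 kW

83.0


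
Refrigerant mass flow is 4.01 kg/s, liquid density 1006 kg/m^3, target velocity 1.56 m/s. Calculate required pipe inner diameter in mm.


A = m_dot / (rho * v) = 4.01 / (1006 * 1.56) = 0.00255518173 m^2
d = sqrt(4*A/pi) * 1000
d = 57.0 mm

57.0


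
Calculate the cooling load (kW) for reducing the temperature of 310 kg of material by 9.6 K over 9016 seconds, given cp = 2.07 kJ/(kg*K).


Q = m * cp * dT / t
Q = 310 * 2.07 * 9.6 / 9016
Q = 0.683 kW

0.683


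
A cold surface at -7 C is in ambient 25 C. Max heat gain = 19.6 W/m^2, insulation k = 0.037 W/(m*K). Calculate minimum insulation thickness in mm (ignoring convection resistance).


dT = 25 - (-7) = 32 K
thickness = k * dT / q_max * 1000
thickness = 0.037 * 32 / 19.6 * 1000
thickness = 60.4 mm

60.4


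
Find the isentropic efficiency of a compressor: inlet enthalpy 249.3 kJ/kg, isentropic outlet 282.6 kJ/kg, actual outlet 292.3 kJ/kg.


dh_ideal = 282.6 - 249.3 = 33.3 kJ/kg
dh_actual = 292.3 - 249.3 = 43.0 kJ/kg
eta_s = dh_ideal / dh_actual = 33.3 / 43.0
eta_s = 0.7744

0.7744


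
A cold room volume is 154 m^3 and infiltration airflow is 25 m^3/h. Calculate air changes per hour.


ACH = flow / volume
ACH = 25 / 154
ACH = 0.162

0.162


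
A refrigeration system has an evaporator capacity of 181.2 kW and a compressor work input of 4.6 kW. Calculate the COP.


COP = Q_evap / W
COP = 181.2 / 4.6
COP = 39.391

39.391


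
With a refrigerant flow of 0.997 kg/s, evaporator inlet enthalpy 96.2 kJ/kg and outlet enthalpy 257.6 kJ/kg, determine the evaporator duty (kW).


dh = 257.6 - 96.2 = 161.4 kJ/kg
Q_evap = m_dot * dh = 0.997 * 161.4
Q_evap = 160.92 kW

160.92


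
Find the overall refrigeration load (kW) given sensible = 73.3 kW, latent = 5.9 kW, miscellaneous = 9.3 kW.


Q_total = Q_s + Q_l + Q_misc
Q_total = 73.3 + 5.9 + 9.3
Q_total = 88.5 kW

88.5


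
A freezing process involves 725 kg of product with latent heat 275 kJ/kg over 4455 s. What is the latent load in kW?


Q_lat = m * h_fg / t
Q_lat = 725 * 275 / 4455
Q_lat = 44.75 kW

44.75


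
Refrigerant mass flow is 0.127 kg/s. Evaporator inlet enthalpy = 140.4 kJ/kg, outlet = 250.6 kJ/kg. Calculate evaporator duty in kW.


dh = 250.6 - 140.4 = 110.2 kJ/kg
Q_evap = m_dot * dh = 0.127 * 110.2
Q_evap = 14.0 kW

14.0


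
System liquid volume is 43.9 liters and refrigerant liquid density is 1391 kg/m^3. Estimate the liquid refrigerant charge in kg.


Charge = V * rho / 1000
Charge = 43.9 * 1391 / 1000
Charge = 61.06 kg

61.06


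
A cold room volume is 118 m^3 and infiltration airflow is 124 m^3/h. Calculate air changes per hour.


ACH = flow / volume
ACH = 124 / 118
ACH = 1.051

1.051


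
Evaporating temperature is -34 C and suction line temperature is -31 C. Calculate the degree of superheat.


Superheat = T_suction - T_evap
Superheat = -31 - (-34)
Superheat = 3 K

3


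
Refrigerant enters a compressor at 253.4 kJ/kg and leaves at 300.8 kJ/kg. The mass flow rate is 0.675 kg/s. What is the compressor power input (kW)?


dh = 300.8 - 253.4 = 47.4 kJ/kg
W = m_dot * dh = 0.675 * 47.4 = 32.0 kW

32.0


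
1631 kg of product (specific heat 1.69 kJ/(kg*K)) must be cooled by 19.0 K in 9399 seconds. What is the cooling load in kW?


Q = m * cp * dT / t
Q = 1631 * 1.69 * 19.0 / 9399
Q = 5.572 kW

5.572


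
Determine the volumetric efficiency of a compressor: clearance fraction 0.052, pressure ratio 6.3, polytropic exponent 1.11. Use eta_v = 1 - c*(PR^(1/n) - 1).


PR^(1/n) = 6.3^(1/1.11) = 5.24960493
eta_v = 1 - 0.052 * (5.24960493 - 1)
eta_v = 0.779

0.779


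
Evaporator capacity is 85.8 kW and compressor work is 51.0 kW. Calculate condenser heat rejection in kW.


Q_cond = Q_evap + W
Q_cond = 85.8 + 51.0
Q_cond = 136.8 kW

136.8


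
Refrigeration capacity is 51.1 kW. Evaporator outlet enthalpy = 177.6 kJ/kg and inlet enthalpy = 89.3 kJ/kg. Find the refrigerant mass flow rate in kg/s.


dh = 177.6 - 89.3 = 88.3 kJ/kg
m_dot = Q / dh = 51.1 / 88.3 = 0.5787 kg/s

0.5787


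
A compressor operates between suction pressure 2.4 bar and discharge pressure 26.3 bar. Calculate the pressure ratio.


PR = P_high / P_low
PR = 26.3 / 2.4
PR = 10.958

10.958


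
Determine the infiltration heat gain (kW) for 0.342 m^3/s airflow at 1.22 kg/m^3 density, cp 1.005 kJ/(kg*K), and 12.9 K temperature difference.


Q = V_dot * rho * cp * dT
Q = 0.342 * 1.22 * 1.005 * 12.9
Q = 5.409 kW

5.409


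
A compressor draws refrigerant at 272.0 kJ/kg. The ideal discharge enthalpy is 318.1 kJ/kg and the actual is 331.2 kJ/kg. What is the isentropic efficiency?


dh_ideal = 318.1 - 272.0 = 46.1 kJ/kg
dh_actual = 331.2 - 272.0 = 59.2 kJ/kg
eta_s = dh_ideal / dh_actual = 46.1 / 59.2
eta_s = 0.7787

0.7787


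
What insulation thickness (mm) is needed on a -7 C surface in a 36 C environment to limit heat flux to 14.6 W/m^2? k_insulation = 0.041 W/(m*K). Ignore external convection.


dT = 36 - (-7) = 43 K
thickness = k * dT / q_max * 1000
thickness = 0.041 * 43 / 14.6 * 1000
thickness = 120.8 mm

120.8


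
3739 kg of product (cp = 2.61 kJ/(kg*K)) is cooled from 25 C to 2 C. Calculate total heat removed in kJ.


dT = 25 - (2) = 23 K
Q = m * cp * dT = 3739 * 2.61 * 23
Q = 224452 kJ

224452


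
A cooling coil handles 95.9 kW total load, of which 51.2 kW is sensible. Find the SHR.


SHR = Q_sensible / Q_total
SHR = 51.2 / 95.9
SHR = 0.534

0.534


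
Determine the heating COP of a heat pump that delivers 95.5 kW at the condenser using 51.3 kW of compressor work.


COP_hp = Q_cond / W
COP_hp = 95.5 / 51.3
COP_hp = 1.862

1.862


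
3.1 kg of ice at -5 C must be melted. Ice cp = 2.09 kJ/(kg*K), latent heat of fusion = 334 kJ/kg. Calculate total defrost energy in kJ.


Sensible heat = cp * dT = 2.09 * 5 = 10.45 kJ/kg
Total per kg = 10.45 + 334 = 344.45 kJ/kg
Q = m * total = 3.1 * 344.45
Q = 1067.8 kJ

1067.8


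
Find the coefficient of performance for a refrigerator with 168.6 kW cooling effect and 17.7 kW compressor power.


COP = Q_evap / W
COP = 168.6 / 17.7
COP = 9.525

9.525


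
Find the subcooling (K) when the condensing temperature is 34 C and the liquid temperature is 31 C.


Subcooling = T_cond - T_liquid
Subcooling = 34 - 31
Subcooling = 3 K

3


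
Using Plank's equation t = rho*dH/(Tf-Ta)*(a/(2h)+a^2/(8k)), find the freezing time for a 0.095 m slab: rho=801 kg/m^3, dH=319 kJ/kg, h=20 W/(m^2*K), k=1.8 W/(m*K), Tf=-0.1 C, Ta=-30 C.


dT = -0.1 - (-30) = 29.9 K
term1 = a/(2h) = 0.095/(2*20) = 0.002375
term2 = a^2/(8k) = 0.095^2/(8*1.8) = 0.0006267361111
t = rho*dH*1000/dT * (term1 + term2)
t = 801*319*1000/29.9 * (0.002375 + 0.0006267361111)
t = 25652 s

25652


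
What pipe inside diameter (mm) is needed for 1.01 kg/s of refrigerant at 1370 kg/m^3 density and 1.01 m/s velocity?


A = m_dot / (rho * v) = 1.01 / (1370 * 1.01) = 0.0007299270073 m^2
d = sqrt(4*A/pi) * 1000
d = 30.5 mm

30.5


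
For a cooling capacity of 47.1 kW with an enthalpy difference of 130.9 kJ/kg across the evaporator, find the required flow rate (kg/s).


m_dot = Q / dh
m_dot = 47.1 / 130.9
m_dot = 0.3598 kg/s

0.3598


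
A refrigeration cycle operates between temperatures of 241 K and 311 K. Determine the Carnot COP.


dT = 311 - 241 = 70 K
COP_carnot = T_cold / dT = 241 / 70
COP_carnot = 3.443

3.443


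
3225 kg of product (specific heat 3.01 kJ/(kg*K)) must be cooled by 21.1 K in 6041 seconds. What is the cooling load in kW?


Q = m * cp * dT / t
Q = 3225 * 3.01 * 21.1 / 6041
Q = 33.905 kW

33.905


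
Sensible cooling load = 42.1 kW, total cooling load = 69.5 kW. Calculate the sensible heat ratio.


SHR = Q_sensible / Q_total
SHR = 42.1 / 69.5
SHR = 0.606

0.606


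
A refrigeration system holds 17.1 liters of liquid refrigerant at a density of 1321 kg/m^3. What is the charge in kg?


Charge = V * rho / 1000
Charge = 17.1 * 1321 / 1000
Charge = 22.59 kg

22.59


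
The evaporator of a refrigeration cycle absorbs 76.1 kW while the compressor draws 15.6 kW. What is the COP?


COP = Q_evap / W
COP = 76.1 / 15.6
COP = 4.878

4.878


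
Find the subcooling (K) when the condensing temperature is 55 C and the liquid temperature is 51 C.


Subcooling = T_cond - T_liquid
Subcooling = 55 - 51
Subcooling = 4 K

4


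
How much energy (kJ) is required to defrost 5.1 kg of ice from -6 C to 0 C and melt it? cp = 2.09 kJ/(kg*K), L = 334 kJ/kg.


Sensible heat = cp * dT = 2.09 * 6 = 12.54 kJ/kg
Total per kg = 12.54 + 334 = 346.54 kJ/kg
Q = m * total = 5.1 * 346.54
Q = 1767.4 kJ

1767.4


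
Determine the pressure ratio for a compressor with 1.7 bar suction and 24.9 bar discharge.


PR = P_high / P_low
PR = 24.9 / 1.7
PR = 14.647

14.647


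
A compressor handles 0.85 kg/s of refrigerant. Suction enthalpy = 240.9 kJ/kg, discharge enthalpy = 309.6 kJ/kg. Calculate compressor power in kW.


dh = 309.6 - 240.9 = 68.7 kJ/kg
W = m_dot * dh = 0.85 * 68.7 = 58.4 kW

58.4


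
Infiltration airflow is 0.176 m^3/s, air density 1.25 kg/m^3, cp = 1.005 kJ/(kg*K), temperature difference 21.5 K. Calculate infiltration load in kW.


Q = V_dot * rho * cp * dT
Q = 0.176 * 1.25 * 1.005 * 21.5
Q = 4.754 kW

4.754


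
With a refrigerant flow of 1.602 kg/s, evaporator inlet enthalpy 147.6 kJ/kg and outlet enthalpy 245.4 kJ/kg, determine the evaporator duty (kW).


dh = 245.4 - 147.6 = 97.8 kJ/kg
Q_evap = m_dot * dh = 1.602 * 97.8
Q_evap = 156.68 kW

156.68


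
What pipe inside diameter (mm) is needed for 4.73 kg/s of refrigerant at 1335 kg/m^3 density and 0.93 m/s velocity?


A = m_dot / (rho * v) = 4.73 / (1335 * 0.93) = 0.003809753937 m^2
d = sqrt(4*A/pi) * 1000
d = 69.6 mm

69.6


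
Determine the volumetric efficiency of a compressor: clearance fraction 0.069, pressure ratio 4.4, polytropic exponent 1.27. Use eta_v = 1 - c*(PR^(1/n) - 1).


PR^(1/n) = 4.4^(1/1.27) = 3.21111346
eta_v = 1 - 0.069 * (3.21111346 - 1)
eta_v = 0.8474

0.8474


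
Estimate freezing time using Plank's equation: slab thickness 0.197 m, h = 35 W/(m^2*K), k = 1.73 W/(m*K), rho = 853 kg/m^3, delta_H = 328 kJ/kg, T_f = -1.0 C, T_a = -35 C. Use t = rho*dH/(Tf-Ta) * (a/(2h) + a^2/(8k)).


dT = -1.0 - (-35) = 34.0 K
term1 = a/(2h) = 0.197/(2*35) = 0.002814285714
term2 = a^2/(8k) = 0.197^2/(8*1.73) = 0.002804118497
t = rho*dH*1000/dT * (term1 + term2)
t = 853*328*1000/34.0 * (0.002814285714 + 0.002804118497)
t = 46234 s

46234


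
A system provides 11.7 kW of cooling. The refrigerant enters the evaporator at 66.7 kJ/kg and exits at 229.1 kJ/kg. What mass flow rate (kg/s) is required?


dh = 229.1 - 66.7 = 162.4 kJ/kg
m_dot = Q / dh = 11.7 / 162.4 = 0.072 kg/s

0.072


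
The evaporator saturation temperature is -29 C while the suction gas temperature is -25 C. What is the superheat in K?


Superheat = T_suction - T_evap
Superheat = -25 - (-29)
Superheat = 4 K

4


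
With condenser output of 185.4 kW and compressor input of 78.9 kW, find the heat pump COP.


COP_hp = Q_cond / W
COP_hp = 185.4 / 78.9
COP_hp = 2.35

2.35


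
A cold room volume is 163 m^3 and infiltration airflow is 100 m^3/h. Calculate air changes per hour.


ACH = flow / volume
ACH = 100 / 163
ACH = 0.613

0.613


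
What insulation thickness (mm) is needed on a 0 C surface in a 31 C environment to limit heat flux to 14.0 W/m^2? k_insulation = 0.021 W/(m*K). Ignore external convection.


dT = 31 - (0) = 31 K
thickness = k * dT / q_max * 1000
thickness = 0.021 * 31 / 14.0 * 1000
thickness = 46.5 mm

46.5


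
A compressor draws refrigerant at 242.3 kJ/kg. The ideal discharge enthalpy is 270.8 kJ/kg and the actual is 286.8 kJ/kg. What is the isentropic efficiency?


dh_ideal = 270.8 - 242.3 = 28.5 kJ/kg
dh_actual = 286.8 - 242.3 = 44.5 kJ/kg
eta_s = dh_ideal / dh_actual = 28.5 / 44.5
eta_s = 0.6404

0.6404


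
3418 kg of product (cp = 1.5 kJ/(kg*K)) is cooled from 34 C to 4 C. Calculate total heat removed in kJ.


dT = 34 - (4) = 30 K
Q = m * cp * dT = 3418 * 1.5 * 30
Q = 153810 kJ

153810


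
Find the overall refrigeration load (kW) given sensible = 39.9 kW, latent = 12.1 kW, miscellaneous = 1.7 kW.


Q_total = Q_s + Q_l + Q_misc
Q_total = 39.9 + 12.1 + 1.7
Q_total = 53.7 kW

53.7


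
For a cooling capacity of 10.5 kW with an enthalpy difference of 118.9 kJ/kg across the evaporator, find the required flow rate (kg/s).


m_dot = Q / dh
m_dot = 10.5 / 118.9
m_dot = 0.0883 kg/s

0.0883


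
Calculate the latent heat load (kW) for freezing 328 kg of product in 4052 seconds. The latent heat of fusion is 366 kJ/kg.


Q_lat = m * h_fg / t
Q_lat = 328 * 366 / 4052
Q_lat = 29.63 kW

29.63


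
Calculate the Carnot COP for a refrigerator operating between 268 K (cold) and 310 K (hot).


dT = 310 - 268 = 42 K
COP_carnot = T_cold / dT = 268 / 42
COP_carnot = 6.381

6.381


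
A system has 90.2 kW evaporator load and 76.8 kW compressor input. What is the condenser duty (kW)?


Q_cond = Q_evap + W
Q_cond = 90.2 + 76.8
Q_cond = 167.0 kW

167.0


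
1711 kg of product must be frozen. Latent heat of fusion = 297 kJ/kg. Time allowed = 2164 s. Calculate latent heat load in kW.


Q_lat = m * h_fg / t
Q_lat = 1711 * 297 / 2164
Q_lat = 234.83 kW

234.83


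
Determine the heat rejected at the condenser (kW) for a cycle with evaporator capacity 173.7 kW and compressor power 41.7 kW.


Q_cond = Q_evap + W
Q_cond = 173.7 + 41.7
Q_cond = 215.4 kW

215.4


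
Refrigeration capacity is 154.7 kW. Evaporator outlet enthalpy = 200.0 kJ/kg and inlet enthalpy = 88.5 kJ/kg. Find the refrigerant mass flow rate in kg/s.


dh = 200.0 - 88.5 = 111.5 kJ/kg
m_dot = Q / dh = 154.7 / 111.5 = 1.3874 kg/s

1.3874


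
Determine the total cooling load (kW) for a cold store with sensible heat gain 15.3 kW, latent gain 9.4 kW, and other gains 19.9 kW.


Q_total = Q_s + Q_l + Q_misc
Q_total = 15.3 + 9.4 + 19.9
Q_total = 44.6 kW

44.6


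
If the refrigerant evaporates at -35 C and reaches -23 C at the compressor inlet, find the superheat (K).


Superheat = T_suction - T_evap
Superheat = -23 - (-35)
Superheat = 12 K

12


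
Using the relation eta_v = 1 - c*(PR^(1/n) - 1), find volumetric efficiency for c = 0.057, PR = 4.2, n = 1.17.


PR^(1/n) = 4.2^(1/1.17) = 3.4095079
eta_v = 1 - 0.057 * (3.4095079 - 1)
eta_v = 0.8627

0.8627


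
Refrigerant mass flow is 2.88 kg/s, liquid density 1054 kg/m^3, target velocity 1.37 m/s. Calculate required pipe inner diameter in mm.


A = m_dot / (rho * v) = 2.88 / (1054 * 1.37) = 0.001994487458 m^2
d = sqrt(4*A/pi) * 1000
d = 50.4 mm

50.4


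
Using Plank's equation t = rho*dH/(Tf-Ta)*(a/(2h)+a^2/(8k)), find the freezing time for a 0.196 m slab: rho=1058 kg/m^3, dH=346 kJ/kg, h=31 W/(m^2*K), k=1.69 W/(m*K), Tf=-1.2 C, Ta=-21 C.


dT = -1.2 - (-21) = 19.8 K
term1 = a/(2h) = 0.196/(2*31) = 0.003161290323
term2 = a^2/(8k) = 0.196^2/(8*1.69) = 0.002841420118
t = rho*dH*1000/dT * (term1 + term2)
t = 1058*346*1000/19.8 * (0.003161290323 + 0.002841420118)
t = 110980 s

110980


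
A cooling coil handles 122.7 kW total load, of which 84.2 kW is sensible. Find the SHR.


SHR = Q_sensible / Q_total
SHR = 84.2 / 122.7
SHR = 0.686

0.686


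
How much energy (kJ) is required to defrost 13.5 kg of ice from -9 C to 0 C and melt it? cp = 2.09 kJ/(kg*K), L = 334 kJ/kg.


Sensible heat = cp * dT = 2.09 * 9 = 18.81 kJ/kg
Total per kg = 18.81 + 334 = 352.81 kJ/kg
Q = m * total = 13.5 * 352.81
Q = 4762.9 kJ

4762.9


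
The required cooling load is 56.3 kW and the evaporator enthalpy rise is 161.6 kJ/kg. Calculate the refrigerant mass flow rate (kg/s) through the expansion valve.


m_dot = Q / dh
m_dot = 56.3 / 161.6
m_dot = 0.3484 kg/s

0.3484


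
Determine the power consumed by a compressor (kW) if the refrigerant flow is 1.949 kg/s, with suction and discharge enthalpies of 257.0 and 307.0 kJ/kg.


dh = 307.0 - 257.0 = 50.0 kJ/kg
W = m_dot * dh = 1.949 * 50.0 = 97.45 kW

97.45


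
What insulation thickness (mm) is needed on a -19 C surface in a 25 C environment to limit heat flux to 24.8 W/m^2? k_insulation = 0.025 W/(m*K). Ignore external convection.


dT = 25 - (-19) = 44 K
thickness = k * dT / q_max * 1000
thickness = 0.025 * 44 / 24.8 * 1000
thickness = 44.4 mm

44.4


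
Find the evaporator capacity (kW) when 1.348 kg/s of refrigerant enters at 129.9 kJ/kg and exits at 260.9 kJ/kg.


dh = 260.9 - 129.9 = 131.0 kJ/kg
Q_evap = m_dot * dh = 1.348 * 131.0
Q_evap = 176.59 kW

176.59


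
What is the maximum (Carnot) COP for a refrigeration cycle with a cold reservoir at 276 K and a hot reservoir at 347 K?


dT = 347 - 276 = 71 K
COP_carnot = T_cold / dT = 276 / 71
COP_carnot = 3.887

3.887


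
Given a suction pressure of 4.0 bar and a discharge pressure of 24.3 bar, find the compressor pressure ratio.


PR = P_high / P_low
PR = 24.3 / 4.0
PR = 6.075

6.075


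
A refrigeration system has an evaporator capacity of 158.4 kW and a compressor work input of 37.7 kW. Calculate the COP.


COP = Q_evap / W
COP = 158.4 / 37.7
COP = 4.202

4.202


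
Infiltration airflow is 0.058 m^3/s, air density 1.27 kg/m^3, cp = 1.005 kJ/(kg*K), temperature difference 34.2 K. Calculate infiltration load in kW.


Q = V_dot * rho * cp * dT
Q = 0.058 * 1.27 * 1.005 * 34.2
Q = 2.532 kW

2.532


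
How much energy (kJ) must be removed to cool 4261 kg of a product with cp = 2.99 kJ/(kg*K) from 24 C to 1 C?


dT = 24 - (1) = 23 K
Q = m * cp * dT = 4261 * 2.99 * 23
Q = 293029 kJ

293029


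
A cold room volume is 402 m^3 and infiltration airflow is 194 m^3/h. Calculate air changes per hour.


ACH = flow / volume
ACH = 194 / 402
ACH = 0.483

0.483
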